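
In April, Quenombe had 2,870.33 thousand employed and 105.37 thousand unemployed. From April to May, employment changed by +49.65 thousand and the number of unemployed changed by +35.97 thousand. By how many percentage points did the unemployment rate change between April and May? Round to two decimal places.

April: labor force = 2,870.33 + 105.37 = 2,975.70; u = 105.37/2,975.70 = 3.54%.
May: labor force = 2,919.98 + 141.34 = 3,061.32; u = 141.34/3,061.32 = 4.62%.
Change = 4.62% − 3.54% = +1.08 pp.

The unemployment rate changed by +1.08 percentage points.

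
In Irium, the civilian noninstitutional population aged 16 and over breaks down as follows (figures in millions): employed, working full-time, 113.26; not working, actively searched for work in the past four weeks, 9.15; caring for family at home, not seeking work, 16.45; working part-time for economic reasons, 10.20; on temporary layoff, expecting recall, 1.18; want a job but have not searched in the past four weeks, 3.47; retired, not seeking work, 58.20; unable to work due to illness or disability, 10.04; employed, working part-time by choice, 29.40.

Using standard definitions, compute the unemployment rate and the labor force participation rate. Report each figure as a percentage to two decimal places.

Employed = 113.26 + 10.20 + 29.40 = 152.86 million (anyone who worked, including part-time for economic reasons, counts as employed).
Unemployed = 9.15 + 1.18 = 10.33 million (jobless and actively searching, or on temporary layoff).
Labor force = 152.86 + 10.33 = 163.19 million.
Not in labor force = 16.45 + 3.47 + 58.20 + 10.04 = 88.16 million (those not working and not actively searching are outside the labor force — including those who want a job but have given up searching).
Civilian working-age population = 163.19 + 88.16 = 251.35 million.
Unemployment rate = 10.33 / 163.19 = 6.33%.
Labor force participation rate = 163.19 / 251.35 = 64.93%.

Unemployment rate ≈ 6.33%; labor force participation rate ≈ 64.93%.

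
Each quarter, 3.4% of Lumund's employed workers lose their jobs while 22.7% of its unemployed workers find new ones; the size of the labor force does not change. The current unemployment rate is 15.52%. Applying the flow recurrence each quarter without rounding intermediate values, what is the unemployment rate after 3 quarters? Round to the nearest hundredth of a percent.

With a fixed labor force, u_{t+1} = u_t + s·(1−u_t) − f·u_t = u_t·(1−s−f) + s.
Here 1−s−f = 0.739 and s = 0.034.
u_1 = 0.155200 × 0.739 + 0.034 = 0.148693.
u_2 = 0.148693 × 0.739 + 0.034 = 0.143884.
u_3 = 0.143884 × 0.739 + 0.034 = 0.140330.

Unemployment rate after three quarters ≈ 14.03%.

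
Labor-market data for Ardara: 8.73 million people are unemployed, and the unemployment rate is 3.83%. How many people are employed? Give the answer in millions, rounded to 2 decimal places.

About 219.21 million are employed.

Labor force = U / u = 8.73 / 0.0383 ≈ 227.94 million.
Employed = labor force − unemployed = 227.94 − 8.73 = 219.21 million.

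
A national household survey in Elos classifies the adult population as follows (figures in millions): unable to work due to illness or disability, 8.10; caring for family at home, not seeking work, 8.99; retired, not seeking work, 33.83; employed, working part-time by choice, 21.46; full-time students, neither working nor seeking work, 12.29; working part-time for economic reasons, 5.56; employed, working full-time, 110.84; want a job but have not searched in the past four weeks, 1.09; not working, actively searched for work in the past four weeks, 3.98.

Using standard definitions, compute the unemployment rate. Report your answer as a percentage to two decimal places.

Unemployment rate ≈ 2.81%.

Employed = 21.46 + 5.56 + 110.84 = 137.86 million (anyone who worked, including part-time for economic reasons, counts as employed).
Unemployed = 3.98 million.
Labor force = 137.86 + 3.98 = 141.84 million.
Unemployment rate = 3.98 / 141.84 = 2.81%.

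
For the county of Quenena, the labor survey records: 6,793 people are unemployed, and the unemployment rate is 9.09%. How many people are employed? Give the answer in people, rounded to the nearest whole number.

Labor force = U / u = 6,793 / 0.0909 ≈ 74,730.
Employed = labor force − unemployed = 74,730 − 6,793 = 67,937.

About 67,937 are employed.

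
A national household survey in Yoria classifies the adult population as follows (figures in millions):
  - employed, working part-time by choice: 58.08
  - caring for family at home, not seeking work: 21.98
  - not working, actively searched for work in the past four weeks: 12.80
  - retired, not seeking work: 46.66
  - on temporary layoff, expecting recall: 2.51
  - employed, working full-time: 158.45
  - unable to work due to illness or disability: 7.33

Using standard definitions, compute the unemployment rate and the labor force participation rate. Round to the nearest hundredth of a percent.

Unemployment rate ≈ 6.60%; labor force participation rate ≈ 75.32%.

Employed = 58.08 + 158.45 = 216.53 million.
Unemployed = 12.80 + 2.51 = 15.31 million (jobless and actively searching, or on temporary layoff).
Labor force = 216.53 + 15.31 = 231.84 million.
Not in labor force = 21.98 + 46.66 + 7.33 = 75.97 million (those not working and not actively searching are outside the labor force).
Civilian working-age population = 231.84 + 75.97 = 307.81 million.
Unemployment rate = 15.31 / 231.84 = 6.60%.
Labor force participation rate = 231.84 / 307.81 = 75.32%.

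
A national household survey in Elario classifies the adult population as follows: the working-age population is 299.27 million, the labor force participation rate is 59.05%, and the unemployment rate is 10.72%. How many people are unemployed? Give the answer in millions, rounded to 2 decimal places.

Labor force = 0.5905 × 299.27 = 176.72 million.
Unemployed = 0.1072 × 176.72 ≈ 18.94 million.

About 18.94 million are unemployed.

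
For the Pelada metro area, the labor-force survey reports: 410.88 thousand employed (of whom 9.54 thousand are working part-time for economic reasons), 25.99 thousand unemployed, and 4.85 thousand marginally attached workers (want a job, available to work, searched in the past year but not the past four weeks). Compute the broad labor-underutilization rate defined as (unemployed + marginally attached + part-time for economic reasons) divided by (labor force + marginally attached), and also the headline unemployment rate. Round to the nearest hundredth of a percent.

Labor force = 410.88 + 25.99 = 436.87 thousand.
Numerator = 25.99 + 4.85 + 9.54 = 40.38 thousand.
Denominator = 436.87 + 4.85 = 441.72 thousand.
Broad rate = 40.38 / 441.72 = 9.14%.
Headline unemployment rate = 25.99 / 436.87 = 5.95%.

Broad underutilization rate ≈ 9.14%; headline unemployment rate ≈ 5.95%.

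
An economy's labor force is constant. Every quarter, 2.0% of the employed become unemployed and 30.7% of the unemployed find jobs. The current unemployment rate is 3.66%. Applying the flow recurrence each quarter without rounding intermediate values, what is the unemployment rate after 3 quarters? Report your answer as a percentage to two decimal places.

With a fixed labor force, u_{t+1} = u_t + s·(1−u_t) − f·u_t = u_t·(1−s−f) + s.
Here 1−s−f = 0.673 and s = 0.020.
u_1 = 0.036600 × 0.673 + 0.020 = 0.044632.
u_2 = 0.044632 × 0.673 + 0.020 = 0.050037.
u_3 = 0.050037 × 0.673 + 0.020 = 0.053675.

Unemployment rate after three quarters ≈ 5.37%.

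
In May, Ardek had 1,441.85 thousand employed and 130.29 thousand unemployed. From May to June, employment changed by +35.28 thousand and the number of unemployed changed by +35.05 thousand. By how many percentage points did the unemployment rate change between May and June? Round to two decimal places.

May: labor force = 1,441.85 + 130.29 = 1,572.14; u = 130.29/1,572.14 = 8.29%.
June: labor force = 1,477.13 + 165.34 = 1,642.47; u = 165.34/1,642.47 = 10.07%.
Change = 10.07% − 8.29% = +1.78 pp.

The unemployment rate changed by +1.78 percentage points.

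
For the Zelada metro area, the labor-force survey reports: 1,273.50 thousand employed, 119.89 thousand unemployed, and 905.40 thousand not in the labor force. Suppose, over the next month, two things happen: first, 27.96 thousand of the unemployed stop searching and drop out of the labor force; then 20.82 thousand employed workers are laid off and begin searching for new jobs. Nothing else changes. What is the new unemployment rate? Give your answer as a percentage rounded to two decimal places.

Initially, labor force = 1,273.50 + 119.89 = 1,393.39 thousand, so u = 119.89/1,393.39 = 8.60%.
After the first change, unemployed and labor force both fall by 27.96 → E = 1,273.50, U = 91.93, labor force = 1,365.43 thousand.
After the second change, employed falls and unemployed rises by 20.82; labor force unchanged → E = 1,252.68, U = 112.75, labor force = 1,365.43 thousand.
New unemployment rate = 112.75 / 1,365.43 = 8.26%.

New unemployment rate ≈ 8.26%.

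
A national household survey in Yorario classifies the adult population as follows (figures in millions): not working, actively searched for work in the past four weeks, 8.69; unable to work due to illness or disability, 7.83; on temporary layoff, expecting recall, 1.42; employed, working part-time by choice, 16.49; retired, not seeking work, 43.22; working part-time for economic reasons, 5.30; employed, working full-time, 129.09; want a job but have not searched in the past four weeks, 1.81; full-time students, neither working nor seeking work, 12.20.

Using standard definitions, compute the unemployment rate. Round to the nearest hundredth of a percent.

Unemployment rate ≈ 6.28%.

Employed = 16.49 + 5.30 + 129.09 = 150.88 million (anyone who worked, including part-time for economic reasons, counts as employed).
Unemployed = 8.69 + 1.42 = 10.11 million (jobless and actively searching, or on temporary layoff).
Labor force = 150.88 + 10.11 = 160.99 million.
Unemployment rate = 10.11 / 160.99 = 6.28%.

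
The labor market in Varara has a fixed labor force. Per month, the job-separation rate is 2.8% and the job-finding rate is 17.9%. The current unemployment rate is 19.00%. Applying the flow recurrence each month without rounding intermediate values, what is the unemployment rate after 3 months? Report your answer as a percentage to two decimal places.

With a fixed labor force, u_{t+1} = u_t + s·(1−u_t) − f·u_t = u_t·(1−s−f) + s.
Here 1−s−f = 0.793 and s = 0.028.
u_1 = 0.190000 × 0.793 + 0.028 = 0.178670.
u_2 = 0.178670 × 0.793 + 0.028 = 0.169685.
u_3 = 0.169685 × 0.793 + 0.028 = 0.162560.

Unemployment rate after three months ≈ 16.26%.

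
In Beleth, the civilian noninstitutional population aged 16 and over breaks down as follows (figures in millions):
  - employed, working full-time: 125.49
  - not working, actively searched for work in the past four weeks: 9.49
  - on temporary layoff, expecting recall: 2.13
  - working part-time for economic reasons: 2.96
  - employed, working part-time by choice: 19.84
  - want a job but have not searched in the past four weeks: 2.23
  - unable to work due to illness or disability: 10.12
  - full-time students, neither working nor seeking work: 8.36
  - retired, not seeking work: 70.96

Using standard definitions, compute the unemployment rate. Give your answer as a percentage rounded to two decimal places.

Unemployment rate ≈ 7.27%.

Employed = 125.49 + 2.96 + 19.84 = 148.29 million (anyone who worked, including part-time for economic reasons, counts as employed).
Unemployed = 9.49 + 2.13 = 11.62 million (jobless and actively searching, or on temporary layoff).
Labor force = 148.29 + 11.62 = 159.91 million.
Unemployment rate = 11.62 / 159.91 = 7.27%.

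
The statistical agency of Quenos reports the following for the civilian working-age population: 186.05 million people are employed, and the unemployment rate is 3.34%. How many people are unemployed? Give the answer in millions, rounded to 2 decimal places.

About 6.43 million are unemployed.

Let U be the number unemployed. The labor force is E + U, and U/(E+U) = 0.0334.
So U = 0.0334 × 186.05 / (1 − 0.0334) = 6.2141 / 0.9666 ≈ 6.43 million.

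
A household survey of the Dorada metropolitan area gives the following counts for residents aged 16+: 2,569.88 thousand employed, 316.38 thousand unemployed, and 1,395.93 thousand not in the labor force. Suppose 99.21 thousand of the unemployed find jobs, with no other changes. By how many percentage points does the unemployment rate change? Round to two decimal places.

The unemployment rate changes by −3.44 percentage points.

Initially, labor force = 2,569.88 + 316.38 = 2,886.26 thousand, so u = 316.38/2,886.26 = 10.96%.
After the change, unemployed falls and employed rises by 99.21; labor force unchanged → E = 2,669.09, U = 217.17, labor force = 2,886.26 thousand.
New unemployment rate = 217.17 / 2,886.26 = 7.52%.
Change = 7.52% − 10.96% = −3.44 percentage points.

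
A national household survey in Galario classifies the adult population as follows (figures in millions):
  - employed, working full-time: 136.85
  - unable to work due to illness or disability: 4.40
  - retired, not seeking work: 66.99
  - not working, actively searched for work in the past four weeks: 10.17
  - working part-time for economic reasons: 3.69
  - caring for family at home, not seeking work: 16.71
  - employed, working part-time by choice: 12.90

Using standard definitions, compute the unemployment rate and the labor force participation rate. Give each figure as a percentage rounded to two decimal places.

Employed = 136.85 + 3.69 + 12.90 = 153.44 million (anyone who worked, including part-time for economic reasons, counts as employed).
Unemployed = 10.17 million.
Labor force = 153.44 + 10.17 = 163.61 million.
Not in labor force = 4.40 + 66.99 + 16.71 = 88.10 million (those not working and not actively searching are outside the labor force).
Civilian working-age population = 163.61 + 88.10 = 251.71 million.
Unemployment rate = 10.17 / 163.61 = 6.22%.
Labor force participation rate = 163.61 / 251.71 = 65.00%.

Unemployment rate ≈ 6.22%; labor force participation rate ≈ 65.00%.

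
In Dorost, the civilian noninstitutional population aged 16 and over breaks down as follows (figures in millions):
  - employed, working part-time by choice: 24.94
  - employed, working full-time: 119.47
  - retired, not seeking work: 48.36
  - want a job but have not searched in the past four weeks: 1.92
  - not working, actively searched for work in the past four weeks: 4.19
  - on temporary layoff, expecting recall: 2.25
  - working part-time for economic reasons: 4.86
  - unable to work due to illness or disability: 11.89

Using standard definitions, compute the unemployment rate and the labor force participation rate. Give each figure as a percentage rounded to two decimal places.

Unemployment rate ≈ 4.14%; labor force participation rate ≈ 71.47%.

Employed = 24.94 + 119.47 + 4.86 = 149.27 million (anyone who worked, including part-time for economic reasons, counts as employed).
Unemployed = 4.19 + 2.25 = 6.44 million (jobless and actively searching, or on temporary layoff).
Labor force = 149.27 + 6.44 = 155.71 million.
Not in labor force = 48.36 + 1.92 + 11.89 = 62.17 million (those not working and not actively searching are outside the labor force — including those who want a job but have given up searching).
Civilian working-age population = 155.71 + 62.17 = 217.88 million.
Unemployment rate = 6.44 / 155.71 = 4.14%.
Labor force participation rate = 155.71 / 217.88 = 71.47%.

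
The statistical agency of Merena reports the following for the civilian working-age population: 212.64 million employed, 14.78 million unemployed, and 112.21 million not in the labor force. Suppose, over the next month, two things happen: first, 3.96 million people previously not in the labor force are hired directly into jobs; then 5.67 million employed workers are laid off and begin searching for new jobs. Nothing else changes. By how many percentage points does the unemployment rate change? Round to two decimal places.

The unemployment rate changes by +2.34 percentage points.

Initially, labor force = 212.64 + 14.78 = 227.42 million, so u = 14.78/227.42 = 6.50%.
After the first change, employed and labor force both rise by 3.96; unemployed unchanged → E = 216.60, U = 14.78, labor force = 231.38 million.
After the second change, employed falls and unemployed rises by 5.67; labor force unchanged → E = 210.93, U = 20.45, labor force = 231.38 million.
New unemployment rate = 20.45 / 231.38 = 8.84%.
Change = 8.84% − 6.50% = +2.34 percentage points.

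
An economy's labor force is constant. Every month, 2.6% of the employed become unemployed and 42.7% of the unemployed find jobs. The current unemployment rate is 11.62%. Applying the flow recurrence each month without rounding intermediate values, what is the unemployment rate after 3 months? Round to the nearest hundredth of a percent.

Unemployment rate after three months ≈ 6.70%.

With a fixed labor force, u_{t+1} = u_t + s·(1−u_t) − f·u_t = u_t·(1−s−f) + s.
Here 1−s−f = 0.547 and s = 0.026.
u_1 = 0.116200 × 0.547 + 0.026 = 0.089561.
u_2 = 0.089561 × 0.547 + 0.026 = 0.074990.
u_3 = 0.074990 × 0.547 + 0.026 = 0.067020.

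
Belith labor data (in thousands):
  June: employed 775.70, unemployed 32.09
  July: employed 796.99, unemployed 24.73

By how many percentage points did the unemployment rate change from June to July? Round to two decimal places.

The unemployment rate changed by −0.96 percentage points.

June: labor force = 775.70 + 32.09 = 807.79; u = 32.09/807.79 = 3.97%.
July: labor force = 796.99 + 24.73 = 821.72; u = 24.73/821.72 = 3.01%.
Change = 3.01% − 3.97% = −0.96 pp.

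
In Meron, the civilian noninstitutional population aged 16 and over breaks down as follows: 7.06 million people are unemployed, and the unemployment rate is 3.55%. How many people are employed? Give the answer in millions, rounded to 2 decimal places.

About 191.81 million are employed.

Labor force = U / u = 7.06 / 0.0355 ≈ 198.87 million.
Employed = labor force − unemployed = 198.87 − 7.06 = 191.81 million.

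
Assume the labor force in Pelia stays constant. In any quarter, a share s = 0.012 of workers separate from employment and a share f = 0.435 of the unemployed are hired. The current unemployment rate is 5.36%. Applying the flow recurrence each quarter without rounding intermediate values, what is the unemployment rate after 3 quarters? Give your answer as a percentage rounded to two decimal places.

Unemployment rate after three quarters ≈ 3.14%.

With a fixed labor force, u_{t+1} = u_t + s·(1−u_t) − f·u_t = u_t·(1−s−f) + s.
Here 1−s−f = 0.553 and s = 0.012.
u_1 = 0.053600 × 0.553 + 0.012 = 0.041641.
u_2 = 0.041641 × 0.553 + 0.012 = 0.035027.
u_3 = 0.035027 × 0.553 + 0.012 = 0.031370.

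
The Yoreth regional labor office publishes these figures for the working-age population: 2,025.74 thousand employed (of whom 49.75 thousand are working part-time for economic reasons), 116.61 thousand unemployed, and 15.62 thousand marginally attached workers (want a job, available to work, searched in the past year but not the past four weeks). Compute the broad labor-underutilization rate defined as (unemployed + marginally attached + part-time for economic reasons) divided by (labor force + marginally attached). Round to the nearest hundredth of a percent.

Labor force = 2,025.74 + 116.61 = 2,142.35 thousand.
Numerator = 116.61 + 15.62 + 49.75 = 181.98 thousand.
Denominator = 2,142.35 + 15.62 = 2,157.97 thousand.
Broad rate = 181.98 / 2,157.97 = 8.43%.

Broad underutilization rate ≈ 8.43%.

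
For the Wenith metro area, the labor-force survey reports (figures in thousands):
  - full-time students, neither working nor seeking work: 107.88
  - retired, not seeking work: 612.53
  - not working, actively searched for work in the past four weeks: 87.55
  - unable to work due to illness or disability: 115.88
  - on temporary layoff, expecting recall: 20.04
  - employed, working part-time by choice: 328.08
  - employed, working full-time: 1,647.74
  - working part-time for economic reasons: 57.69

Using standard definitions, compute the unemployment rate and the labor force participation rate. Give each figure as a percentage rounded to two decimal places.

Unemployment rate ≈ 5.02%; labor force participation rate ≈ 71.91%.

Employed = 328.08 + 1,647.74 + 57.69 = 2,033.51 thousand (anyone who worked, including part-time for economic reasons, counts as employed).
Unemployed = 87.55 + 20.04 = 107.59 thousand (jobless and actively searching, or on temporary layoff).
Labor force = 2,033.51 + 107.59 = 2,141.10 thousand.
Not in labor force = 107.88 + 612.53 + 115.88 = 836.29 thousand (those not working and not actively searching are outside the labor force).
Civilian working-age population = 2,141.10 + 836.29 = 2,977.39 thousand.
Unemployment rate = 107.59 / 2,141.10 = 5.02%.
Labor force participation rate = 2,141.10 / 2,977.39 = 71.91%.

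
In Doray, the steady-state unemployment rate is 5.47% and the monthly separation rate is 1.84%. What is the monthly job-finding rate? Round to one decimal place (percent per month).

From u* = s/(s+f): f = s·(1−u)/u.
f = 1.84 × (1 − 0.0547) / 0.0547 = 1.7394 / 0.0547 ≈ 31.8% per month.

Job-finding rate ≈ 31.8% per month.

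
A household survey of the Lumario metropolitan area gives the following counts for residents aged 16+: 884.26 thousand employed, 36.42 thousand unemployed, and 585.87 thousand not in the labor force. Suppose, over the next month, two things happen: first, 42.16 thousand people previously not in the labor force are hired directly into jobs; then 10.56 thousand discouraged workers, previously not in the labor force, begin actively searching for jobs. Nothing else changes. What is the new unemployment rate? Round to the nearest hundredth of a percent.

New unemployment rate ≈ 4.83%.

Initially, labor force = 884.26 + 36.42 = 920.68 thousand, so u = 36.42/920.68 = 3.96%.
After the first change, employed and labor force both rise by 42.16; unemployed unchanged → E = 926.42, U = 36.42, labor force = 962.84 thousand.
After the second change, unemployed and labor force both rise by 10.56 → E = 926.42, U = 46.98, labor force = 973.40 thousand.
New unemployment rate = 46.98 / 973.40 = 4.83%.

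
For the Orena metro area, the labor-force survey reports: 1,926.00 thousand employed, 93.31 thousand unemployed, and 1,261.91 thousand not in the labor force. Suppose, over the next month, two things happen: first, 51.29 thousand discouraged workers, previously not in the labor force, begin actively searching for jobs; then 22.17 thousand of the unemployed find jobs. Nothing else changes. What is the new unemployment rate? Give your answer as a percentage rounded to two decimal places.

Initially, labor force = 1,926.00 + 93.31 = 2,019.31 thousand, so u = 93.31/2,019.31 = 4.62%.
After the first change, unemployed and labor force both rise by 51.29 → E = 1,926.00, U = 144.60, labor force = 2,070.60 thousand.
After the second change, unemployed falls and employed rises by 22.17; labor force unchanged → E = 1,948.17, U = 122.43, labor force = 2,070.60 thousand.
New unemployment rate = 122.43 / 2,070.60 = 5.91%.

New unemployment rate ≈ 5.91%.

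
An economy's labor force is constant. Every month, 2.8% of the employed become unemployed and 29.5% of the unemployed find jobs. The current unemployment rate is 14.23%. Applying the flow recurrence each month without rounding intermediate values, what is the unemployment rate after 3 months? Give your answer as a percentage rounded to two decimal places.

With a fixed labor force, u_{t+1} = u_t + s·(1−u_t) − f·u_t = u_t·(1−s−f) + s.
Here 1−s−f = 0.677 and s = 0.028.
u_1 = 0.142300 × 0.677 + 0.028 = 0.124337.
u_2 = 0.124337 × 0.677 + 0.028 = 0.112176.
u_3 = 0.112176 × 0.677 + 0.028 = 0.103943.

Unemployment rate after three months ≈ 10.39%.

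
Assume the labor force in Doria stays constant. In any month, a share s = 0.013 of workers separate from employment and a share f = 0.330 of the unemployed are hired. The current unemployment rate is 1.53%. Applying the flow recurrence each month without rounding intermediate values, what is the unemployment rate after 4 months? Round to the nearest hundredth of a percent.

Unemployment rate after four months ≈ 3.37%.

With a fixed labor force, u_{t+1} = u_t + s·(1−u_t) − f·u_t = u_t·(1−s−f) + s.
Here 1−s−f = 0.657 and s = 0.013.
u_1 = 0.015300 × 0.657 + 0.013 = 0.023052.
u_2 = 0.023052 × 0.657 + 0.013 = 0.028145.
u_3 = 0.028145 × 0.657 + 0.013 = 0.031491.
u_4 = 0.031491 × 0.657 + 0.013 = 0.033690.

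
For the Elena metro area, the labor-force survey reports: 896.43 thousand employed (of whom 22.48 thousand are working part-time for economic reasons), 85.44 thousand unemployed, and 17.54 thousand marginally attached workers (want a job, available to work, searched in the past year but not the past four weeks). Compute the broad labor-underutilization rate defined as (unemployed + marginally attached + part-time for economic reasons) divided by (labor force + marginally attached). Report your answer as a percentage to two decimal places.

Broad underutilization rate ≈ 12.55%.

Labor force = 896.43 + 85.44 = 981.87 thousand.
Numerator = 85.44 + 17.54 + 22.48 = 125.46 thousand.
Denominator = 981.87 + 17.54 = 999.41 thousand.
Broad rate = 125.46 / 999.41 = 12.55%.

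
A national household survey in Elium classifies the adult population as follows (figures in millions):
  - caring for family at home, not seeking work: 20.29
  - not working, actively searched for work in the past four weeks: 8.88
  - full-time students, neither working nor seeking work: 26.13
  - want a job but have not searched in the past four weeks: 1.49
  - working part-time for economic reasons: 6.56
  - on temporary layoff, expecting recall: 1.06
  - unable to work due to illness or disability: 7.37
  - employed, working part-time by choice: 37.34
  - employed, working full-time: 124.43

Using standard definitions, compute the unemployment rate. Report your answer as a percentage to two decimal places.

Employed = 6.56 + 37.34 + 124.43 = 168.33 million (anyone who worked, including part-time for economic reasons, counts as employed).
Unemployed = 8.88 + 1.06 = 9.94 million (jobless and actively searching, or on temporary layoff).
Labor force = 168.33 + 9.94 = 178.27 million.
Unemployment rate = 9.94 / 178.27 = 5.58%.

Unemployment rate ≈ 5.58%.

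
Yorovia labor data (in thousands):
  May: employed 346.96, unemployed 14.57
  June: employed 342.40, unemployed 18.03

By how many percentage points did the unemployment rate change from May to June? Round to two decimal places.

May: labor force = 346.96 + 14.57 = 361.53; u = 14.57/361.53 = 4.03%.
June: labor force = 342.40 + 18.03 = 360.43; u = 18.03/360.43 = 5.00%.
Change = 5.00% − 4.03% = +0.97 pp.

The unemployment rate changed by +0.97 percentage points.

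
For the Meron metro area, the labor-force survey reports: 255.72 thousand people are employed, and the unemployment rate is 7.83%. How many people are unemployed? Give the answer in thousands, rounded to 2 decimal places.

About 21.72 thousand are unemployed.

Let U be the number unemployed. The labor force is E + U, and U/(E+U) = 0.0783.
So U = 0.0783 × 255.72 / (1 − 0.0783) = 20.0229 / 0.9217 ≈ 21.72 thousand.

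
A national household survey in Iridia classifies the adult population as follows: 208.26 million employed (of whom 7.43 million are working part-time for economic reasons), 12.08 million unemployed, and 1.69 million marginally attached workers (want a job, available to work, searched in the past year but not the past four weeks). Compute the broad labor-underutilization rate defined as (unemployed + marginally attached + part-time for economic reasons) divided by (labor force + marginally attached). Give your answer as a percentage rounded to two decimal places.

Broad underutilization rate ≈ 9.55%.

Labor force = 208.26 + 12.08 = 220.34 million.
Numerator = 12.08 + 1.69 + 7.43 = 21.20 million.
Denominator = 220.34 + 1.69 = 222.03 million.
Broad rate = 21.20 / 222.03 = 9.55%.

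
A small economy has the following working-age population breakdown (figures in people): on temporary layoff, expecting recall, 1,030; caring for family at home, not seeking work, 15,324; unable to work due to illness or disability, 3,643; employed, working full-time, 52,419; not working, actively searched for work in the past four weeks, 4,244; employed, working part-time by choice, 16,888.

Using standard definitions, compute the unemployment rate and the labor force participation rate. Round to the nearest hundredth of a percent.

Unemployment rate ≈ 7.07%; labor force participation rate ≈ 79.72%.

Employed = 52,419 + 16,888 = 69,307.
Unemployed = 1,030 + 4,244 = 5,274 (jobless and actively searching, or on temporary layoff).
Labor force = 69,307 + 5,274 = 74,581.
Not in labor force = 15,324 + 3,643 = 18,967 (those not working and not actively searching are outside the labor force).
Civilian working-age population = 74,581 + 18,967 = 93,548.
Unemployment rate = 5,274 / 74,581 = 7.07%.
Labor force participation rate = 74,581 / 93,548 = 79.72%.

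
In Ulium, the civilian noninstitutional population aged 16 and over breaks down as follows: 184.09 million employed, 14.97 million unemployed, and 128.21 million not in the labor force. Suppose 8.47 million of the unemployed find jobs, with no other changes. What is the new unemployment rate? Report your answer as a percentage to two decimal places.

Initially, labor force = 184.09 + 14.97 = 199.06 million, so u = 14.97/199.06 = 7.52%.
After the change, unemployed falls and employed rises by 8.47; labor force unchanged → E = 192.56, U = 6.50, labor force = 199.06 million.
New unemployment rate = 6.50 / 199.06 = 3.27%.

New unemployment rate ≈ 3.27%.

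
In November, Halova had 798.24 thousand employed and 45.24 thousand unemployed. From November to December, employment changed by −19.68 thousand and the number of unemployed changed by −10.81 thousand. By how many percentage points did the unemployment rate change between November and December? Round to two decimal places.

November: labor force = 798.24 + 45.24 = 843.48; u = 45.24/843.48 = 5.36%.
December: labor force = 778.56 + 34.43 = 812.99; u = 34.43/812.99 = 4.23%.
Change = 4.23% − 5.36% = −1.13 pp.

The unemployment rate changed by −1.13 percentage points.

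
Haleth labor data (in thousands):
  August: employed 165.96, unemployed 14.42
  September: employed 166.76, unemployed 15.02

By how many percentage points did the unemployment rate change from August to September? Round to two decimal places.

August: labor force = 165.96 + 14.42 = 180.38; u = 14.42/180.38 = 7.99%.
September: labor force = 166.76 + 15.02 = 181.78; u = 15.02/181.78 = 8.26%.
Change = 8.26% − 7.99% = +0.27 pp.

The unemployment rate changed by +0.27 percentage points.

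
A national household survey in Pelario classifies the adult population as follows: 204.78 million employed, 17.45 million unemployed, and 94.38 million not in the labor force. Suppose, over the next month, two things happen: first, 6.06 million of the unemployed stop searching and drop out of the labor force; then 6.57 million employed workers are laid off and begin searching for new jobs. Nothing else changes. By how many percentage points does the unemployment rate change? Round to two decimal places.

The unemployment rate changes by +0.46 percentage points.

Initially, labor force = 204.78 + 17.45 = 222.23 million, so u = 17.45/222.23 = 7.85%.
After the first change, unemployed and labor force both fall by 6.06 → E = 204.78, U = 11.39, labor force = 216.17 million.
After the second change, employed falls and unemployed rises by 6.57; labor force unchanged → E = 198.21, U = 17.96, labor force = 216.17 million.
New unemployment rate = 17.96 / 216.17 = 8.31%.
Change = 8.31% − 7.85% = +0.46 percentage points.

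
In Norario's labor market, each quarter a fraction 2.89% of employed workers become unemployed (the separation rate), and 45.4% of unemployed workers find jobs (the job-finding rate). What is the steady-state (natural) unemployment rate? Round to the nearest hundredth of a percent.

At steady state the flows balance: s·E = f·U, so U/(E+U) = s/(s+f).
u* = 2.89 / (2.89 + 45.4) = 2.89 / 48.29 = 5.98%.

Steady-state unemployment rate ≈ 5.98%.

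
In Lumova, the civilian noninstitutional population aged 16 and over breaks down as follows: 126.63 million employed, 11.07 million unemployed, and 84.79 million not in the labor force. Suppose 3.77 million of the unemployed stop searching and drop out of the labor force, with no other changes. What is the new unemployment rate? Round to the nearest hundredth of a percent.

Initially, labor force = 126.63 + 11.07 = 137.70 million, so u = 11.07/137.70 = 8.04%.
After the change, unemployed and labor force both fall by 3.77 → E = 126.63, U = 7.30, labor force = 133.93 million.
New unemployment rate = 7.30 / 133.93 = 5.45%.

New unemployment rate ≈ 5.45%.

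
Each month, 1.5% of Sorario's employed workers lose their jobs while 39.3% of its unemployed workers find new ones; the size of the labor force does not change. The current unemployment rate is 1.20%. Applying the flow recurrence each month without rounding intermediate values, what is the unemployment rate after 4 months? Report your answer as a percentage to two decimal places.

Unemployment rate after four months ≈ 3.37%.

With a fixed labor force, u_{t+1} = u_t + s·(1−u_t) − f·u_t = u_t·(1−s−f) + s.
Here 1−s−f = 0.592 and s = 0.015.
u_1 = 0.012000 × 0.592 + 0.015 = 0.022104.
u_2 = 0.022104 × 0.592 + 0.015 = 0.028086.
u_3 = 0.028086 × 0.592 + 0.015 = 0.031627.
u_4 = 0.031627 × 0.592 + 0.015 = 0.033723.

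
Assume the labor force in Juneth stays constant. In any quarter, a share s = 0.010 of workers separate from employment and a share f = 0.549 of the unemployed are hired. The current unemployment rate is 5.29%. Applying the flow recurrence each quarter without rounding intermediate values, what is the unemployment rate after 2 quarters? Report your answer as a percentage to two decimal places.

Unemployment rate after two quarters ≈ 2.47%.

With a fixed labor force, u_{t+1} = u_t + s·(1−u_t) − f·u_t = u_t·(1−s−f) + s.
Here 1−s−f = 0.441 and s = 0.010.
u_1 = 0.052900 × 0.441 + 0.010 = 0.033329.
u_2 = 0.033329 × 0.441 + 0.010 = 0.024698.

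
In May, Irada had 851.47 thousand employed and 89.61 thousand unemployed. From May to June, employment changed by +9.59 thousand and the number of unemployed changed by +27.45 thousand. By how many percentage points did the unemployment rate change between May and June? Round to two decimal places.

The unemployment rate changed by +2.45 percentage points.

May: labor force = 851.47 + 89.61 = 941.08; u = 89.61/941.08 = 9.52%.
June: labor force = 861.06 + 117.06 = 978.12; u = 117.06/978.12 = 11.97%.
Change = 11.97% − 9.52% = +2.45 pp.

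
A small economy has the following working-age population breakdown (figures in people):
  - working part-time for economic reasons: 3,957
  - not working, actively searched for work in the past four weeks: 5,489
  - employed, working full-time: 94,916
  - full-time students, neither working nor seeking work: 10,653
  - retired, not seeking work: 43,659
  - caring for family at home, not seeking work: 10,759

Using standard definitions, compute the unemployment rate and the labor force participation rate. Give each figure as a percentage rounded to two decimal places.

Employed = 3,957 + 94,916 = 98,873 (anyone who worked, including part-time for economic reasons, counts as employed).
Unemployed = 5,489.
Labor force = 98,873 + 5,489 = 104,362.
Not in labor force = 10,653 + 43,659 + 10,759 = 65,071 (those not working and not actively searching are outside the labor force).
Civilian working-age population = 104,362 + 65,071 = 169,433.
Unemployment rate = 5,489 / 104,362 = 5.26%.
Labor force participation rate = 104,362 / 169,433 = 61.59%.

Unemployment rate ≈ 5.26%; labor force participation rate ≈ 61.59%.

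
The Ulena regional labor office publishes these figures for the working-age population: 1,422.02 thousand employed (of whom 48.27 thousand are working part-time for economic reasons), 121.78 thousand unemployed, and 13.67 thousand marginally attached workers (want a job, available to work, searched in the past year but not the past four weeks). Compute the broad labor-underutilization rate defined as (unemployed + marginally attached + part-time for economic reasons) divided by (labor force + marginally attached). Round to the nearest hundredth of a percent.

Broad underutilization rate ≈ 11.80%.

Labor force = 1,422.02 + 121.78 = 1,543.80 thousand.
Numerator = 121.78 + 13.67 + 48.27 = 183.72 thousand.
Denominator = 1,543.80 + 13.67 = 1,557.47 thousand.
Broad rate = 183.72 / 1,557.47 = 11.80%.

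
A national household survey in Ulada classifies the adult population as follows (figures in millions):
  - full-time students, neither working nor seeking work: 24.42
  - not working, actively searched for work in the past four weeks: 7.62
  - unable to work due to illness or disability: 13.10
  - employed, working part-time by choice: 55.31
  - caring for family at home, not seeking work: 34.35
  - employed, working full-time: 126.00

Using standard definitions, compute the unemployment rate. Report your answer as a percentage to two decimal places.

Employed = 55.31 + 126.00 = 181.31 million.
Unemployed = 7.62 million.
Labor force = 181.31 + 7.62 = 188.93 million.
Unemployment rate = 7.62 / 188.93 = 4.03%.

Unemployment rate ≈ 4.03%.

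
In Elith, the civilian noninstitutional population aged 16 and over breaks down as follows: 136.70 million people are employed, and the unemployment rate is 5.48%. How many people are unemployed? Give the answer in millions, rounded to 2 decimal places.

Let U be the number unemployed. The labor force is E + U, and U/(E+U) = 0.0548.
So U = 0.0548 × 136.70 / (1 − 0.0548) = 7.4912 / 0.9452 ≈ 7.93 million.

About 7.93 million are unemployed.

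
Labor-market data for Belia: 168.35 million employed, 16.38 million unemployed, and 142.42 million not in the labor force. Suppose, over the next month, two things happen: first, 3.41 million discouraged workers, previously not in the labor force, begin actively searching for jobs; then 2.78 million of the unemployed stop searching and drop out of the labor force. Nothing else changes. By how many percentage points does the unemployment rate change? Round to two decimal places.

Initially, labor force = 168.35 + 16.38 = 184.73 million, so u = 16.38/184.73 = 8.87%.
After the first change, unemployed and labor force both rise by 3.41 → E = 168.35, U = 19.79, labor force = 188.14 million.
After the second change, unemployed and labor force both fall by 2.78 → E = 168.35, U = 17.01, labor force = 185.36 million.
New unemployment rate = 17.01 / 185.36 = 9.18%.
Change = 9.18% − 8.87% = +0.31 percentage points.

The unemployment rate changes by +0.31 percentage points.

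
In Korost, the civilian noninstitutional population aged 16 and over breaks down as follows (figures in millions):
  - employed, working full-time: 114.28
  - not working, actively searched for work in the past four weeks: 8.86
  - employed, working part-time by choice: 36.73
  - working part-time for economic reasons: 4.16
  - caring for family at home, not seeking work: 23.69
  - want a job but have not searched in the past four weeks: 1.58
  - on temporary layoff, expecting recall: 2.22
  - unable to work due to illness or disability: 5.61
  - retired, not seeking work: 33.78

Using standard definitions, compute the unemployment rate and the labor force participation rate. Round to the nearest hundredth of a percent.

Employed = 114.28 + 36.73 + 4.16 = 155.17 million (anyone who worked, including part-time for economic reasons, counts as employed).
Unemployed = 8.86 + 2.22 = 11.08 million (jobless and actively searching, or on temporary layoff).
Labor force = 155.17 + 11.08 = 166.25 million.
Not in labor force = 23.69 + 1.58 + 5.61 + 33.78 = 64.66 million (those not working and not actively searching are outside the labor force — including those who want a job but have given up searching).
Civilian working-age population = 166.25 + 64.66 = 230.91 million.
Unemployment rate = 11.08 / 166.25 = 6.66%.
Labor force participation rate = 166.25 / 230.91 = 72.00%.

Unemployment rate ≈ 6.66%; labor force participation rate ≈ 72.00%.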